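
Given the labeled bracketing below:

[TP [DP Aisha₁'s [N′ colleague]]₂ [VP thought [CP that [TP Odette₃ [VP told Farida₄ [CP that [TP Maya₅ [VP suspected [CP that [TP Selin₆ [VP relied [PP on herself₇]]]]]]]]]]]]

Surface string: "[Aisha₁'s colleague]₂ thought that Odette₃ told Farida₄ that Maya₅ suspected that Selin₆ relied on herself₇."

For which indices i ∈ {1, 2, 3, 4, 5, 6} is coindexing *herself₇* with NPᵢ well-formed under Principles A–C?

*herself* is an anaphor, so Principle A applies: it must be bound in its binding domain.
Binding domain of *herself₇*: the embedded TP, whose subject is Selin₆.
*Aisha₁* does not c-command the anaphor → cannot bind it.
*[Aisha₁'s colleague]₂* c-commands the anaphor but is outside its binding domain → cannot satisfy Principle A.
*Odette₃* c-commands the anaphor but is outside its binding domain → cannot satisfy Principle A.
*Farida₄* c-commands the anaphor but is outside its binding domain → cannot satisfy Principle A.
*Maya₅* c-commands the anaphor but is outside its binding domain → cannot satisfy Principle A.
*Selin₆* c-commands the anaphor within its binding domain → licit binder.

{6}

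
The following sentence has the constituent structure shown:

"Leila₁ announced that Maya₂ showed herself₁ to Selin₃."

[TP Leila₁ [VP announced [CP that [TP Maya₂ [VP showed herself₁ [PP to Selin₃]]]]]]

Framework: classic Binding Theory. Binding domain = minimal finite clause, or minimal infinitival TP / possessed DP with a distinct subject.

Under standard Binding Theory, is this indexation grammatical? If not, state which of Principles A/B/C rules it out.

The two coindexed NPs are *Leila₁* and *herself₁*.
*herself₁* is an anaphor. Principle A requires it to be bound within its binding domain — the embedded TP, whose subject is Maya₂.
Within that domain it is c-commanded by *Maya₂*, which does not share its index.
*Leila₁* does c-command the anaphor, but from outside its binding domain.
The anaphor is unbound in its domain → Principle A violation.

Principle A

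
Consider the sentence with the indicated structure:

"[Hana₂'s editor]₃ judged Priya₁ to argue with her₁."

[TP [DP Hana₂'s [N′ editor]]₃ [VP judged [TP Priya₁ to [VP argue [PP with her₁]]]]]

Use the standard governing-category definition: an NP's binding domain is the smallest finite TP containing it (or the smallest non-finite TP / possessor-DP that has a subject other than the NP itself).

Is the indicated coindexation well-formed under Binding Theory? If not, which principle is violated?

The two coindexed NPs are *Priya₁* and *her₁*.
*her₁* is a pronoun. Its binding domain is the embedded TP, whose subject is Priya₁.
*Priya₁* c-commands it within that domain and carries the same index.
The pronoun is locally bound → Principle B violation.

Principle B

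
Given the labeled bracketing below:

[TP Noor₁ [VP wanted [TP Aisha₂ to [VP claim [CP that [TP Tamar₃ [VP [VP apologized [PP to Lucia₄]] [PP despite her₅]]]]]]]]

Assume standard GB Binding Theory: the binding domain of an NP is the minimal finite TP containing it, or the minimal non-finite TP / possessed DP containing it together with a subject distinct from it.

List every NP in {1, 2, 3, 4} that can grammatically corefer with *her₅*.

*her* is a pronoun, so Principle B applies: it must be free in its binding domain.
Binding domain of *her₅*: the embedded TP, whose subject is Tamar₃.
*Noor₁* c-commands the pronoun but from outside its binding domain, and is not c-commanded by it → coindexation permitted.
*Aisha₂* c-commands the pronoun but from outside its binding domain, and is not c-commanded by it → coindexation permitted.
*Tamar₃* c-commands the pronoun within its binding domain → coindexation would violate Principle B.
*Lucia₄* and the pronoun do not c-command one another → neither Principle B nor Principle C is at stake; coindexation permitted.

{1, 2, 4}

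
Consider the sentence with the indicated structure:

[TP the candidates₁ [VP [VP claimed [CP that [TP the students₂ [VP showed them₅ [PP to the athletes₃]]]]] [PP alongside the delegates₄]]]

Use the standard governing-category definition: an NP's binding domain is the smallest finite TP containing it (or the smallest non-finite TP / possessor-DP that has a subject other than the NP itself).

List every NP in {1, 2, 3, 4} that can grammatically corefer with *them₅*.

*them* is a pronoun, so Principle B applies: it must be free in its binding domain.
Binding domain of *them₅*: the embedded TP, whose subject is the students₂.
*the candidates₁* c-commands the pronoun but from outside its binding domain, and is not c-commanded by it → coindexation permitted.
*the students₂* c-commands the pronoun within its binding domain → coindexation would violate Principle B.
*the athletes₃*: the pronoun c-commands this R-expression → coindexation would violate Principle C on *the athletes₃*.
*the delegates₄* and the pronoun do not c-command one another → neither Principle B nor Principle C is at stake; coindexation permitted.

{1, 4}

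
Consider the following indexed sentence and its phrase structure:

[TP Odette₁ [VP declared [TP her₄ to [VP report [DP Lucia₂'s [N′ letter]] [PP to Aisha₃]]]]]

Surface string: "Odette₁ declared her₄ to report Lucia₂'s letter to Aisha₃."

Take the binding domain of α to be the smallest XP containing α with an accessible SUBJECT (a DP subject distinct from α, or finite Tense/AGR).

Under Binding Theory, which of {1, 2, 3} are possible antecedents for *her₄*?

none

*her* is a pronoun, so Principle B applies: it must be free in its binding domain.
Binding domain of *her₄*: the matrix TP, whose subject is Odette₁.
*Odette₁* c-commands the pronoun within its binding domain → coindexation would violate Principle B.
*Lucia₂*: the pronoun c-commands this R-expression → coindexation would violate Principle C on *Lucia₂*.
*Aisha₃*: the pronoun c-commands this R-expression → coindexation would violate Principle C on *Aisha₃*.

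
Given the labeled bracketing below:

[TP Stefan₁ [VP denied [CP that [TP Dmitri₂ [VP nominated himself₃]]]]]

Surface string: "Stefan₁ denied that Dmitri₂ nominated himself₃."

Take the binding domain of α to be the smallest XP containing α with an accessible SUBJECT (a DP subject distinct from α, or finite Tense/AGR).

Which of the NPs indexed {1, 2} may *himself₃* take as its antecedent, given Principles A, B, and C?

{2}

*himself* is an anaphor, so Principle A applies: it must be bound in its binding domain.
Binding domain of *himself₃*: the embedded TP, whose subject is Dmitri₂.
*Stefan₁* c-commands the anaphor but is outside its binding domain → cannot satisfy Principle A.
*Dmitri₂* c-commands the anaphor within its binding domain → licit binder.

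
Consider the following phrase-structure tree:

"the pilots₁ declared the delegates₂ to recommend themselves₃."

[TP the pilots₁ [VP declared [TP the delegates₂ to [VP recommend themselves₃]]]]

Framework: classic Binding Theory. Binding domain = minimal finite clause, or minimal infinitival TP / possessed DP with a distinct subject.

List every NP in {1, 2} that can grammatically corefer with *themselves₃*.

*themselves* is an anaphor, so Principle A applies: it must be bound in its binding domain.
Binding domain of *themselves₃*: the embedded TP, whose subject is the delegates₂.
*the pilots₁* c-commands the anaphor but is outside its binding domain → cannot satisfy Principle A.
*the delegates₂* c-commands the anaphor within its binding domain → licit binder.

{2}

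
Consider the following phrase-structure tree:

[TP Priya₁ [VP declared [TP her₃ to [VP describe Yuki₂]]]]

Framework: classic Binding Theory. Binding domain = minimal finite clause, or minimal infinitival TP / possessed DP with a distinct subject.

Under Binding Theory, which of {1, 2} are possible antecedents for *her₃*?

none

*her* is a pronoun, so Principle B applies: it must be free in its binding domain.
Binding domain of *her₃*: the matrix TP, whose subject is Priya₁.
*Priya₁* c-commands the pronoun within its binding domain → coindexation would violate Principle B.
*Yuki₂*: the pronoun c-commands this R-expression → coindexation would violate Principle C on *Yuki₂*.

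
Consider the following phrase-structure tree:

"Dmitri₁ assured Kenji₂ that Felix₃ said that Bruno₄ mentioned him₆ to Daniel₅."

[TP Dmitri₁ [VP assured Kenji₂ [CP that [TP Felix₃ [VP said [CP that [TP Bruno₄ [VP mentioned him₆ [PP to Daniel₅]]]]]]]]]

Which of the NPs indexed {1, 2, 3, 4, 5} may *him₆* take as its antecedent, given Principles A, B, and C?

*him* is a pronoun, so Principle B applies: it must be free in its binding domain.
Binding domain of *him₆*: the embedded TP, whose subject is Bruno₄.
*Dmitri₁* c-commands the pronoun but from outside its binding domain, and is not c-commanded by it → coindexation permitted.
*Kenji₂* c-commands the pronoun but from outside its binding domain, and is not c-commanded by it → coindexation permitted.
*Felix₃* c-commands the pronoun but from outside its binding domain, and is not c-commanded by it → coindexation permitted.
*Bruno₄* c-commands the pronoun within its binding domain → coindexation would violate Principle B.
*Daniel₅*: the pronoun c-commands this R-expression → coindexation would violate Principle C on *Daniel₅*.

{1, 2, 3}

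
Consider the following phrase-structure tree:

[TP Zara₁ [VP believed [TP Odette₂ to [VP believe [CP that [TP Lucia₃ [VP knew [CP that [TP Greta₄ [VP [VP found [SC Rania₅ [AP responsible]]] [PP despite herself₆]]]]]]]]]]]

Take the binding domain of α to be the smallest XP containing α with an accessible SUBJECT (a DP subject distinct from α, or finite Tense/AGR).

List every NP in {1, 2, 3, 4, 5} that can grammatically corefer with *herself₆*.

*herself* is an anaphor, so Principle A applies: it must be bound in its binding domain.
Binding domain of *herself₆*: the embedded TP, whose subject is Greta₄.
*Zara₁* c-commands the anaphor but is outside its binding domain → cannot satisfy Principle A.
*Odette₂* c-commands the anaphor but is outside its binding domain → cannot satisfy Principle A.
*Lucia₃* c-commands the anaphor but is outside its binding domain → cannot satisfy Principle A.
*Greta₄* c-commands the anaphor within its binding domain → licit binder.
*Rania₅* does not c-command the anaphor → cannot bind it.

{4}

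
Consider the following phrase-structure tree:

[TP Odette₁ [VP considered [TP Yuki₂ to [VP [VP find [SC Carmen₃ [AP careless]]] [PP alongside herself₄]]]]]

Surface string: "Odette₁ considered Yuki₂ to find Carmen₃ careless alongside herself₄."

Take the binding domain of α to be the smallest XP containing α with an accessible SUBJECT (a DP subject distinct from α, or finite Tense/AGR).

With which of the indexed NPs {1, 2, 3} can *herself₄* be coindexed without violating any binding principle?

*herself* is an anaphor, so Principle A applies: it must be bound in its binding domain.
Binding domain of *herself₄*: the embedded TP, whose subject is Yuki₂.
*Odette₁* c-commands the anaphor but is outside its binding domain → cannot satisfy Principle A.
*Yuki₂* c-commands the anaphor within its binding domain → licit binder.
*Carmen₃* does not c-command the anaphor → cannot bind it.

{2}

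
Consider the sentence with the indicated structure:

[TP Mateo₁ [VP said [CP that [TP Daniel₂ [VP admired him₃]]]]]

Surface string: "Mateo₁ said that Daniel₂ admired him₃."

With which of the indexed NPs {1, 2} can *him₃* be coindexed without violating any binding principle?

*him* is a pronoun, so Principle B applies: it must be free in its binding domain.
Binding domain of *him₃*: the embedded TP, whose subject is Daniel₂.
*Mateo₁* c-commands the pronoun but from outside its binding domain, and is not c-commanded by it → coindexation permitted.
*Daniel₂* c-commands the pronoun within its binding domain → coindexation would violate Principle B.

{1}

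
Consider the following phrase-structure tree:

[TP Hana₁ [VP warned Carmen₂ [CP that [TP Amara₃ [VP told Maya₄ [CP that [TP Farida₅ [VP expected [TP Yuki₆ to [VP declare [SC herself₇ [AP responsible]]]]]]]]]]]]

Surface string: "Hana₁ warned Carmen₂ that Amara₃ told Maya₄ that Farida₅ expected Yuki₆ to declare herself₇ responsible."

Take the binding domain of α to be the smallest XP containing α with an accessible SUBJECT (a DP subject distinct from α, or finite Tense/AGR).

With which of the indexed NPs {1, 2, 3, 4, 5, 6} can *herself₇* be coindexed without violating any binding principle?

{6}

*herself* is an anaphor, so Principle A applies: it must be bound in its binding domain.
Binding domain of *herself₇*: the embedded TP, whose subject is Yuki₆.
*Hana₁* c-commands the anaphor but is outside its binding domain → cannot satisfy Principle A.
*Carmen₂* c-commands the anaphor but is outside its binding domain → cannot satisfy Principle A.
*Amara₃* c-commands the anaphor but is outside its binding domain → cannot satisfy Principle A.
*Maya₄* c-commands the anaphor but is outside its binding domain → cannot satisfy Principle A.
*Farida₅* c-commands the anaphor but is outside its binding domain → cannot satisfy Principle A.
*Yuki₆* c-commands the anaphor within its binding domain → licit binder.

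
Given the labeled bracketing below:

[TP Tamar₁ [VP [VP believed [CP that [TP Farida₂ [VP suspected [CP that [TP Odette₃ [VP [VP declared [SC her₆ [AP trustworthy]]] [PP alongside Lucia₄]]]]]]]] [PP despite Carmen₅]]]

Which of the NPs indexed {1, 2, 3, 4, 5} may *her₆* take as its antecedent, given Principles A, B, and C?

{1, 2, 4, 5}

*her* is a pronoun, so Principle B applies: it must be free in its binding domain.
Binding domain of *her₆*: the embedded TP, whose subject is Odette₃.
*Tamar₁* c-commands the pronoun but from outside its binding domain, and is not c-commanded by it → coindexation permitted.
*Farida₂* c-commands the pronoun but from outside its binding domain, and is not c-commanded by it → coindexation permitted.
*Odette₃* c-commands the pronoun within its binding domain → coindexation would violate Principle B.
*Lucia₄* and the pronoun do not c-command one another → neither Principle B nor Principle C is at stake; coindexation permitted.
*Carmen₅* and the pronoun do not c-command one another → neither Principle B nor Principle C is at stake; coindexation permitted.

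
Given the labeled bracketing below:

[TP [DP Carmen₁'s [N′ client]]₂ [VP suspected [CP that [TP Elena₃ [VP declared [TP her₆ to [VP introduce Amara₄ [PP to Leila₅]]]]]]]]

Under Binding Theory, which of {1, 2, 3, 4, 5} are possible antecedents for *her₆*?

*her* is a pronoun, so Principle B applies: it must be free in its binding domain.
Binding domain of *her₆*: the embedded TP, whose subject is Elena₃.
*Carmen₁* and the pronoun do not c-command one another → neither Principle B nor Principle C is at stake; coindexation permitted.
*[Carmen₁'s client]₂* c-commands the pronoun but from outside its binding domain, and is not c-commanded by it → coindexation permitted.
*Elena₃* c-commands the pronoun within its binding domain → coindexation would violate Principle B.
*Amara₄*: the pronoun c-commands this R-expression → coindexation would violate Principle C on *Amara₄*.
*Leila₅*: the pronoun c-commands this R-expression → coindexation would violate Principle C on *Leila₅*.

{1, 2}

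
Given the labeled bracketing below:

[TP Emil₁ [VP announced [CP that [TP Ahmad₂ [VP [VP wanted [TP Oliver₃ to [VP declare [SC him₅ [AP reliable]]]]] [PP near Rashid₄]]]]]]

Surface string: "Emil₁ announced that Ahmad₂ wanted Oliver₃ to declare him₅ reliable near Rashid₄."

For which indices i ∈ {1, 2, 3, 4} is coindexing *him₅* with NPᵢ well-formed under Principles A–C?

{1, 2, 4}

*him* is a pronoun, so Principle B applies: it must be free in its binding domain.
Binding domain of *him₅*: the embedded TP, whose subject is Oliver₃.
*Emil₁* c-commands the pronoun but from outside its binding domain, and is not c-commanded by it → coindexation permitted.
*Ahmad₂* c-commands the pronoun but from outside its binding domain, and is not c-commanded by it → coindexation permitted.
*Oliver₃* c-commands the pronoun within its binding domain → coindexation would violate Principle B.
*Rashid₄* and the pronoun do not c-command one another → neither Principle B nor Principle C is at stake; coindexation permitted.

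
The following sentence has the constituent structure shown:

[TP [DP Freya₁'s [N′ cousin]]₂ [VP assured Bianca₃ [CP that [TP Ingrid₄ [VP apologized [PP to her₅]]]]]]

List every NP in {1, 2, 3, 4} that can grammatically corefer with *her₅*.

*her* is a pronoun, so Principle B applies: it must be free in its binding domain.
Binding domain of *her₅*: the embedded TP, whose subject is Ingrid₄.
*Freya₁* and the pronoun do not c-command one another → neither Principle B nor Principle C is at stake; coindexation permitted.
*[Freya₁'s cousin]₂* c-commands the pronoun but from outside its binding domain, and is not c-commanded by it → coindexation permitted.
*Bianca₃* c-commands the pronoun but from outside its binding domain, and is not c-commanded by it → coindexation permitted.
*Ingrid₄* c-commands the pronoun within its binding domain → coindexation would violate Principle B.

{1, 2, 3}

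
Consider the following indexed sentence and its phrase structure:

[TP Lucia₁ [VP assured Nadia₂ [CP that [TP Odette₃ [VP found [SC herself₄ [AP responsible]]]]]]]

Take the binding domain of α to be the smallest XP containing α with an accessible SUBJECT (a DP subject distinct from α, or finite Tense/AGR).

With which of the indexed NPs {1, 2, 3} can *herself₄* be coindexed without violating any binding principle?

{3}

*herself* is an anaphor, so Principle A applies: it must be bound in its binding domain.
Binding domain of *herself₄*: the embedded TP, whose subject is Odette₃.
*Lucia₁* c-commands the anaphor but is outside its binding domain → cannot satisfy Principle A.
*Nadia₂* c-commands the anaphor but is outside its binding domain → cannot satisfy Principle A.
*Odette₃* c-commands the anaphor within its binding domain → licit binder.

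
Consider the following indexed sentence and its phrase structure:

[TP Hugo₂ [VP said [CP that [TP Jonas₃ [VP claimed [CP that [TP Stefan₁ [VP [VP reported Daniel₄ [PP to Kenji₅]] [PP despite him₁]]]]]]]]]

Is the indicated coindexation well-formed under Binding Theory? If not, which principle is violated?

Principle B

The two coindexed NPs are *Stefan₁* and *him₁*.
*him₁* is a pronoun. Its binding domain is the embedded TP, whose subject is Stefan₁.
*Stefan₁* c-commands it within that domain and carries the same index.
The pronoun is locally bound → Principle B violation.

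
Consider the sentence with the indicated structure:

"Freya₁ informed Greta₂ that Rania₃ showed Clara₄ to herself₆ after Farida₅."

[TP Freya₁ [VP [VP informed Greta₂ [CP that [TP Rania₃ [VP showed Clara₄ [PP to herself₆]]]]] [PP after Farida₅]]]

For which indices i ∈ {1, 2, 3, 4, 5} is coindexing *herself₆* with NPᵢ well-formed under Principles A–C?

{3, 4}

*herself* is an anaphor, so Principle A applies: it must be bound in its binding domain.
Binding domain of *herself₆*: the embedded TP, whose subject is Rania₃.
*Freya₁* c-commands the anaphor but is outside its binding domain → cannot satisfy Principle A.
*Greta₂* c-commands the anaphor but is outside its binding domain → cannot satisfy Principle A.
*Rania₃* c-commands the anaphor within its binding domain → licit binder.
*Clara₄* c-commands the anaphor within its binding domain → licit binder.
*Farida₅* does not c-command the anaphor → cannot bind it.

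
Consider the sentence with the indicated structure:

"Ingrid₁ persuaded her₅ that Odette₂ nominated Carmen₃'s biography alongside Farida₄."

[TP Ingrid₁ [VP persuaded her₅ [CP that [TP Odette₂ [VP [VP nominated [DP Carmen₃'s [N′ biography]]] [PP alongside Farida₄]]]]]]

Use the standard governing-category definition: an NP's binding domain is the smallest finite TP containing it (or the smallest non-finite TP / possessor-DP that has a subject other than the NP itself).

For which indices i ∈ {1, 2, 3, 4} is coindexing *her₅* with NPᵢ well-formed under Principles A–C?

*her* is a pronoun, so Principle B applies: it must be free in its binding domain.
Binding domain of *her₅*: the matrix TP, whose subject is Ingrid₁.
*Ingrid₁* c-commands the pronoun within its binding domain → coindexation would violate Principle B.
*Odette₂*: the pronoun c-commands this R-expression → coindexation would violate Principle C on *Odette₂*.
*Carmen₃*: the pronoun c-commands this R-expression → coindexation would violate Principle C on *Carmen₃*.
*Farida₄*: the pronoun c-commands this R-expression → coindexation would violate Principle C on *Farida₄*.

none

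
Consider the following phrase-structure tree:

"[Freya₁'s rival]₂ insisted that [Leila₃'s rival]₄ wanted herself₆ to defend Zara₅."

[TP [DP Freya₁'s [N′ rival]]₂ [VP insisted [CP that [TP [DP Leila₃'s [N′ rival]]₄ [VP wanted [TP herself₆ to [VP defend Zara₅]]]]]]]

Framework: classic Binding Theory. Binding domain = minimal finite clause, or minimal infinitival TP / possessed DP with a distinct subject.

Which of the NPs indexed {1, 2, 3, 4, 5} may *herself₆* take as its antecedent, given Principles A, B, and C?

{4}

*herself* is an anaphor, so Principle A applies: it must be bound in its binding domain.
Binding domain of *herself₆*: the embedded TP, whose subject is [Leila₃'s rival]₄.
*Freya₁* does not c-command the anaphor → cannot bind it.
*[Freya₁'s rival]₂* c-commands the anaphor but is outside its binding domain → cannot satisfy Principle A.
*Leila₃* does not c-command the anaphor → cannot bind it.
*[Leila₃'s rival]₄* c-commands the anaphor within its binding domain → licit binder.
*Zara₅* does not c-command the anaphor → cannot bind it.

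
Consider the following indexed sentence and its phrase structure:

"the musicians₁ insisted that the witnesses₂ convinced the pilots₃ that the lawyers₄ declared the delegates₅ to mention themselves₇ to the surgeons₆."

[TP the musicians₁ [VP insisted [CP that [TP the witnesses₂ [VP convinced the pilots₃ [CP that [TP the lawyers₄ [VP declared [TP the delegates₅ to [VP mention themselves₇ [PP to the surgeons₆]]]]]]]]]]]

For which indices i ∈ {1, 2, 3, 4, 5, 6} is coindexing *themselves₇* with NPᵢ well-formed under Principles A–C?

{5}

*themselves* is an anaphor, so Principle A applies: it must be bound in its binding domain.
Binding domain of *themselves₇*: the embedded TP, whose subject is the delegates₅.
*the musicians₁* c-commands the anaphor but is outside its binding domain → cannot satisfy Principle A.
*the witnesses₂* c-commands the anaphor but is outside its binding domain → cannot satisfy Principle A.
*the pilots₃* c-commands the anaphor but is outside its binding domain → cannot satisfy Principle A.
*the lawyers₄* c-commands the anaphor but is outside its binding domain → cannot satisfy Principle A.
*the delegates₅* c-commands the anaphor within its binding domain → licit binder.
*the surgeons₆* does not c-command the anaphor → cannot bind it.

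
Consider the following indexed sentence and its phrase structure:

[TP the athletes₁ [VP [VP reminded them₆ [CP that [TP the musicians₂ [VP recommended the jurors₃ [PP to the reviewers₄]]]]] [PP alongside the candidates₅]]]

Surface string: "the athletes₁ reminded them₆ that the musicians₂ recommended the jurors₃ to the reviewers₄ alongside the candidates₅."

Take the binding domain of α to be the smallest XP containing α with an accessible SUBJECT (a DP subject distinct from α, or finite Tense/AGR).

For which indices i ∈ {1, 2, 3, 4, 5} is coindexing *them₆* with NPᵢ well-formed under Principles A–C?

*them* is a pronoun, so Principle B applies: it must be free in its binding domain.
Binding domain of *them₆*: the matrix TP, whose subject is the athletes₁.
*the athletes₁* c-commands the pronoun within its binding domain → coindexation would violate Principle B.
*the musicians₂*: the pronoun c-commands this R-expression → coindexation would violate Principle C on *the musicians₂*.
*the jurors₃*: the pronoun c-commands this R-expression → coindexation would violate Principle C on *the jurors₃*.
*the reviewers₄*: the pronoun c-commands this R-expression → coindexation would violate Principle C on *the reviewers₄*.
*the candidates₅* and the pronoun do not c-command one another → neither Principle B nor Principle C is at stake; coindexation permitted.

{5}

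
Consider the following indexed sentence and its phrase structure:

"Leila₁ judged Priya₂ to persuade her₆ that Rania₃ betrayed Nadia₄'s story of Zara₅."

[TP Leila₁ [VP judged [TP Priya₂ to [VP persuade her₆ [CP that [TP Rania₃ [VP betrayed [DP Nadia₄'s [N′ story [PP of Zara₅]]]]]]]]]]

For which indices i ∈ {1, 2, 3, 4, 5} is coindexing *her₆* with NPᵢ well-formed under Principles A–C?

{1}

*her* is a pronoun, so Principle B applies: it must be free in its binding domain.
Binding domain of *her₆*: the embedded TP, whose subject is Priya₂.
*Leila₁* c-commands the pronoun but from outside its binding domain, and is not c-commanded by it → coindexation permitted.
*Priya₂* c-commands the pronoun within its binding domain → coindexation would violate Principle B.
*Rania₃*: the pronoun c-commands this R-expression → coindexation would violate Principle C on *Rania₃*.
*Nadia₄*: the pronoun c-commands this R-expression → coindexation would violate Principle C on *Nadia₄*.
*Zara₅*: the pronoun c-commands this R-expression → coindexation would violate Principle C on *Zara₅*.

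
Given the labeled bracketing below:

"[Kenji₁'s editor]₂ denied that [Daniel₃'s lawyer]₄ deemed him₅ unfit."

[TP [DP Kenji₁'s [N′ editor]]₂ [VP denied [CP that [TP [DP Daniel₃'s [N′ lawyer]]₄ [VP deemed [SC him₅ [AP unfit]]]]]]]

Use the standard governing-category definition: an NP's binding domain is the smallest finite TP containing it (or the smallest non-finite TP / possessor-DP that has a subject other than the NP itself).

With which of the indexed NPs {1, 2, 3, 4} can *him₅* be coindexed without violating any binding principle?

*him* is a pronoun, so Principle B applies: it must be free in its binding domain.
Binding domain of *him₅*: the embedded TP, whose subject is [Daniel₃'s lawyer]₄.
*Kenji₁* and the pronoun do not c-command one another → neither Principle B nor Principle C is at stake; coindexation permitted.
*[Kenji₁'s editor]₂* c-commands the pronoun but from outside its binding domain, and is not c-commanded by it → coindexation permitted.
*Daniel₃* and the pronoun do not c-command one another → neither Principle B nor Principle C is at stake; coindexation permitted.
*[Daniel₃'s lawyer]₄* c-commands the pronoun within its binding domain → coindexation would violate Principle B.

{1, 2, 3}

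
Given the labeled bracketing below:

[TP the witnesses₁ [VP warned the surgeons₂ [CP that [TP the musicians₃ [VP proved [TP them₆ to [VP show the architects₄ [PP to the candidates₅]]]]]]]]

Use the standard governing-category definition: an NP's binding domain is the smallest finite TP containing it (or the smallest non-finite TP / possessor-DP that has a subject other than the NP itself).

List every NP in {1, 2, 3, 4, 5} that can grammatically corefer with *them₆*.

*them* is a pronoun, so Principle B applies: it must be free in its binding domain.
Binding domain of *them₆*: the embedded TP, whose subject is the musicians₃.
*the witnesses₁* c-commands the pronoun but from outside its binding domain, and is not c-commanded by it → coindexation permitted.
*the surgeons₂* c-commands the pronoun but from outside its binding domain, and is not c-commanded by it → coindexation permitted.
*the musicians₃* c-commands the pronoun within its binding domain → coindexation would violate Principle B.
*the architects₄*: the pronoun c-commands this R-expression → coindexation would violate Principle C on *the architects₄*.
*the candidates₅*: the pronoun c-commands this R-expression → coindexation would violate Principle C on *the candidates₅*.

{1, 2}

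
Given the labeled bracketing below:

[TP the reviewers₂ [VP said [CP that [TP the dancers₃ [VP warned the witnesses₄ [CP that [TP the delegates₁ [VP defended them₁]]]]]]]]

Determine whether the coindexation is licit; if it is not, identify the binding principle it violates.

The two coindexed NPs are *the delegates₁* and *them₁*.
*them₁* is a pronoun. Its binding domain is the embedded TP, whose subject is the delegates₁.
*the delegates₁* c-commands it within that domain and carries the same index.
The pronoun is locally bound → Principle B violation.

Principle B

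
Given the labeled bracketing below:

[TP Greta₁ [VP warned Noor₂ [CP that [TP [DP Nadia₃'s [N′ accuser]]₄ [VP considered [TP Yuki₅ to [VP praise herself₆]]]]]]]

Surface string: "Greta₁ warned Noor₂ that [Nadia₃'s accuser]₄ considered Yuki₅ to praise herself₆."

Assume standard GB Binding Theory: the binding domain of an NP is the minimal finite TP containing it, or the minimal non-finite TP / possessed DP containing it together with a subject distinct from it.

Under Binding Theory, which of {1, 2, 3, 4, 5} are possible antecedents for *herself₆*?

{5}

*herself* is an anaphor, so Principle A applies: it must be bound in its binding domain.
Binding domain of *herself₆*: the embedded TP, whose subject is Yuki₅.
*Greta₁* c-commands the anaphor but is outside its binding domain → cannot satisfy Principle A.
*Noor₂* c-commands the anaphor but is outside its binding domain → cannot satisfy Principle A.
*Nadia₃* does not c-command the anaphor → cannot bind it.
*[Nadia₃'s accuser]₄* c-commands the anaphor but is outside its binding domain → cannot satisfy Principle A.
*Yuki₅* c-commands the anaphor within its binding domain → licit binder.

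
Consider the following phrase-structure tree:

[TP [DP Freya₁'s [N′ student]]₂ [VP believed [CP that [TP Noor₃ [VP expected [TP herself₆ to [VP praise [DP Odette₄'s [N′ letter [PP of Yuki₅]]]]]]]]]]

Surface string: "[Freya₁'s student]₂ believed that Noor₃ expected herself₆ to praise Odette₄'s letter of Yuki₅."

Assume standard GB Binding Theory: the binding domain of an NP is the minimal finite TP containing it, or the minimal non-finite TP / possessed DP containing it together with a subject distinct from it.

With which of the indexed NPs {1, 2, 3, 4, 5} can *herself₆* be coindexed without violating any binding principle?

{3}

*herself* is an anaphor, so Principle A applies: it must be bound in its binding domain.
Binding domain of *herself₆*: the embedded TP, whose subject is Noor₃.
*Freya₁* does not c-command the anaphor → cannot bind it.
*[Freya₁'s student]₂* c-commands the anaphor but is outside its binding domain → cannot satisfy Principle A.
*Noor₃* c-commands the anaphor within its binding domain → licit binder.
*Odette₄* does not c-command the anaphor → cannot bind it.
*Yuki₅* does not c-command the anaphor → cannot bind it.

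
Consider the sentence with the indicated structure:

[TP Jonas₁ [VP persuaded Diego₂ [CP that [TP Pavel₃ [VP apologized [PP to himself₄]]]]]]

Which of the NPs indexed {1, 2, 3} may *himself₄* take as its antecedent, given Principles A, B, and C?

{3}

*himself* is an anaphor, so Principle A applies: it must be bound in its binding domain.
Binding domain of *himself₄*: the embedded TP, whose subject is Pavel₃.
*Jonas₁* c-commands the anaphor but is outside its binding domain → cannot satisfy Principle A.
*Diego₂* c-commands the anaphor but is outside its binding domain → cannot satisfy Principle A.
*Pavel₃* c-commands the anaphor within its binding domain → licit binder.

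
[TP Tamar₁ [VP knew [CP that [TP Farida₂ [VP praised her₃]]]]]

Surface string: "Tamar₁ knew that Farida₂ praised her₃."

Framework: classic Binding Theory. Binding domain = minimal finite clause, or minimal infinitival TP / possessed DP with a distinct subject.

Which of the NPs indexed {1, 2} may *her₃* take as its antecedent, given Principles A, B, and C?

*her* is a pronoun, so Principle B applies: it must be free in its binding domain.
Binding domain of *her₃*: the embedded TP, whose subject is Farida₂.
*Tamar₁* c-commands the pronoun but from outside its binding domain, and is not c-commanded by it → coindexation permitted.
*Farida₂* c-commands the pronoun within its binding domain → coindexation would violate Principle B.

{1}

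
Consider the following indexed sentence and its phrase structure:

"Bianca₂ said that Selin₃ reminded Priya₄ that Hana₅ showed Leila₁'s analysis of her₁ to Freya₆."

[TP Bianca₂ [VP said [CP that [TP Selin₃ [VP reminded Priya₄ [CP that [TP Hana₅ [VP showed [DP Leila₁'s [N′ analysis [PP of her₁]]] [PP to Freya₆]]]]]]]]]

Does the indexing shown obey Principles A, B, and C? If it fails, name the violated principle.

Principle B

The two coindexed NPs are *Leila₁* and *her₁*.
*her₁* is a pronoun. Its binding domain is the possessed DP, whose subject is Leila₁.
*Leila₁* c-commands it within that domain and carries the same index.
The pronoun is locally bound → Principle B violation.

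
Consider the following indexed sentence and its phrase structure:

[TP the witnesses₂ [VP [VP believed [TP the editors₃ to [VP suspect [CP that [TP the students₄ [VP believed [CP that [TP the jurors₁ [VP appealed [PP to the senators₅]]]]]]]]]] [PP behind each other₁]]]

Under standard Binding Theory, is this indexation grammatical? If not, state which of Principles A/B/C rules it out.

Principle A

The two coindexed NPs are *the jurors₁* and *each other₁*.
*each other₁* is an anaphor. Principle A requires it to be bound within its binding domain — the matrix TP, whose subject is the witnesses₂.
Within that domain it is c-commanded by *the witnesses₂*, which does not share its index.
*the jurors₁* does not c-command the anaphor at all.
The anaphor is unbound in its domain → Principle A violation.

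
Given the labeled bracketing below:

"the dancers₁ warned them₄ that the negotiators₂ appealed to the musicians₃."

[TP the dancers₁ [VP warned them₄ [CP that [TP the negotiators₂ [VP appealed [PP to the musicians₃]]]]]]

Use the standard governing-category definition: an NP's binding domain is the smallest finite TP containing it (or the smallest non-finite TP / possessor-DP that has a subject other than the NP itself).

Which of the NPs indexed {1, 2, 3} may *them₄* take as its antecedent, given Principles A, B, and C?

*them* is a pronoun, so Principle B applies: it must be free in its binding domain.
Binding domain of *them₄*: the matrix TP, whose subject is the dancers₁.
*the dancers₁* c-commands the pronoun within its binding domain → coindexation would violate Principle B.
*the negotiators₂*: the pronoun c-commands this R-expression → coindexation would violate Principle C on *the negotiators₂*.
*the musicians₃*: the pronoun c-commands this R-expression → coindexation would violate Principle C on *the musicians₃*.

none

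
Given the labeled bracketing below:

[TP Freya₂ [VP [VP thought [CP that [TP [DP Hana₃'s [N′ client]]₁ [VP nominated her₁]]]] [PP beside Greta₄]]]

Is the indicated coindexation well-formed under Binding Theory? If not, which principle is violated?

The two coindexed NPs are *[Hana₃'s client]₁* and *her₁*.
*her₁* is a pronoun. Its binding domain is the embedded TP, whose subject is [Hana₃'s client]₁.
*[Hana₃'s client]₁* c-commands it within that domain and carries the same index.
The pronoun is locally bound → Principle B violation.

Principle B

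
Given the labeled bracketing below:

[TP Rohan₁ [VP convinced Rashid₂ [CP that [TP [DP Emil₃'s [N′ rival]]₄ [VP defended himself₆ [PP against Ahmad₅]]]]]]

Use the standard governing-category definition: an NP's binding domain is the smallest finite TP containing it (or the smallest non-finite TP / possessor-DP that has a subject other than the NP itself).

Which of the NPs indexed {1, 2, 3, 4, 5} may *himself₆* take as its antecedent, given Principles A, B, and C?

{4}

*himself* is an anaphor, so Principle A applies: it must be bound in its binding domain.
Binding domain of *himself₆*: the embedded TP, whose subject is [Emil₃'s rival]₄.
*Rohan₁* c-commands the anaphor but is outside its binding domain → cannot satisfy Principle A.
*Rashid₂* c-commands the anaphor but is outside its binding domain → cannot satisfy Principle A.
*Emil₃* does not c-command the anaphor → cannot bind it.
*[Emil₃'s rival]₄* c-commands the anaphor within its binding domain → licit binder.
*Ahmad₅* does not c-command the anaphor → cannot bind it.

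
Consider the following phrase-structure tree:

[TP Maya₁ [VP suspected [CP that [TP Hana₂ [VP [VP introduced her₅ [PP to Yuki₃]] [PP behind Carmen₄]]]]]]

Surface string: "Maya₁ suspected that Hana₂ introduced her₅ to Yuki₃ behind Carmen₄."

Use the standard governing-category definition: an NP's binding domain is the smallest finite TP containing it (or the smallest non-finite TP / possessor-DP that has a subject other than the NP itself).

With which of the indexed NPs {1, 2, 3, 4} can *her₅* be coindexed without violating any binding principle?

*her* is a pronoun, so Principle B applies: it must be free in its binding domain.
Binding domain of *her₅*: the embedded TP, whose subject is Hana₂.
*Maya₁* c-commands the pronoun but from outside its binding domain, and is not c-commanded by it → coindexation permitted.
*Hana₂* c-commands the pronoun within its binding domain → coindexation would violate Principle B.
*Yuki₃*: the pronoun c-commands this R-expression → coindexation would violate Principle C on *Yuki₃*.
*Carmen₄* and the pronoun do not c-command one another → neither Principle B nor Principle C is at stake; coindexation permitted.

{1, 4}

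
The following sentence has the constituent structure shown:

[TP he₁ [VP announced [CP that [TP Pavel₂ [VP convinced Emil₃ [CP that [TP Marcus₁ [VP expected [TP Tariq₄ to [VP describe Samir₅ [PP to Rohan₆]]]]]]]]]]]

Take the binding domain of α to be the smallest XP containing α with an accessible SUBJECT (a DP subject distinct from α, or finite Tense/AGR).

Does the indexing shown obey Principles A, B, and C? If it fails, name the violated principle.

The two coindexed NPs are *he₁* and *Marcus₁*.
*Marcus₁* is an R-expression. Principle C requires it to be free everywhere.
*he₁* c-commands it and carries the same index.
The R-expression is bound → Principle C violation.

Principle C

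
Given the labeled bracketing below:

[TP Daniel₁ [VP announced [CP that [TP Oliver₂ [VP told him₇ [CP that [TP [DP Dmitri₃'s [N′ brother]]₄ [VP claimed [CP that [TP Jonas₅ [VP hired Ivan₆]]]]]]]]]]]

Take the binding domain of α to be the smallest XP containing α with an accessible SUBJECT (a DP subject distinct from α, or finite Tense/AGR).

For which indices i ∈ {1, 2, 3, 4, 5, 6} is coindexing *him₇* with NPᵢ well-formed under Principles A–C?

{1}

*him* is a pronoun, so Principle B applies: it must be free in its binding domain.
Binding domain of *him₇*: the embedded TP, whose subject is Oliver₂.
*Daniel₁* c-commands the pronoun but from outside its binding domain, and is not c-commanded by it → coindexation permitted.
*Oliver₂* c-commands the pronoun within its binding domain → coindexation would violate Principle B.
*Dmitri₃*: the pronoun c-commands this R-expression → coindexation would violate Principle C on *Dmitri₃*.
*[Dmitri₃'s brother]₄*: the pronoun c-commands this R-expression → coindexation would violate Principle C on *[Dmitri₃'s brother]₄*.
*Jonas₅*: the pronoun c-commands this R-expression → coindexation would violate Principle C on *Jonas₅*.
*Ivan₆*: the pronoun c-commands this R-expression → coindexation would violate Principle C on *Ivan₆*.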